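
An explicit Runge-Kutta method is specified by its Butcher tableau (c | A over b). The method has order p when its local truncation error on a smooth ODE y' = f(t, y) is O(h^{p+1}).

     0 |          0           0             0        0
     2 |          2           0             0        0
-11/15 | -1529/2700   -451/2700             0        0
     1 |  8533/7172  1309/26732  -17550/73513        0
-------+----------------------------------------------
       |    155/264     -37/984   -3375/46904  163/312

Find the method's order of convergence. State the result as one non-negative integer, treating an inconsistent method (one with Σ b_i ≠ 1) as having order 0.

b = (155/264, -37/984, -3375/46904, 163/312)
c = (0, 2, -11/15, 1)
Ac = (0, 0, -451/1350, 89/326)
Σ b_i: 155/264·1 + (-37/984)·1 + (-3375/46904)·1 + 163/312·1 = 1 ✓
b·c: (-37/984)·2 + (-3375/46904)·(-11/15) + 163/312·1 = 1/2 ✓
b·c²: (-37/984)·4 + (-3375/46904)·121/225 + 163/312·1 = 1/3 ✓
b·Ac: (-3375/46904)·(-451/1350) + 163/312·89/326 = 1/6 ✓
b·c³: (-37/984)·8 + (-3375/46904)·(-1331/3375) + 163/312·1 = 1/4 ✓
b·(c∘Ac): (-3375/46904)·4961/20250 + 163/312·89/326 = 1/8 ✓
b·Ac²: (-3375/46904)·(-451/675) + 163/312·11/163 = 1/12 ✓
b·A²c: 163/312·13/163 = 1/24 ✓; 4 stages ⇒ order 4.

4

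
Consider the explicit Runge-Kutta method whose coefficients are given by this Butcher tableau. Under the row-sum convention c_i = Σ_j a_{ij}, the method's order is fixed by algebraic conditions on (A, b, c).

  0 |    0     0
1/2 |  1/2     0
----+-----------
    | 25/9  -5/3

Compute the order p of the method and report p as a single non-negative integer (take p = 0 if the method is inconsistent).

0

b = (25/9, -5/3)
c = (0, 1/2)
Σ b_i: 25/9·1 + (-5/3)·1 = 10/9 ≠ 1 ⇒ order 0.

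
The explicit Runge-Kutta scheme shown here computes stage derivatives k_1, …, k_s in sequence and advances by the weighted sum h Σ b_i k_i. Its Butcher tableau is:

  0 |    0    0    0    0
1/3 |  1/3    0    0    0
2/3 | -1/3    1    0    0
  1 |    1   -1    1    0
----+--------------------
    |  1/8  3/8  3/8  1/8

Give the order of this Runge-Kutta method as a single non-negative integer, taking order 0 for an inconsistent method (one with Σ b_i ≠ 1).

b = (1/8, 3/8, 3/8, 1/8)
c = (0, 1/3, 2/3, 1)
Ac = (0, 0, 1/3, 1/3)
Σ b_i: 1/8·1 + 3/8·1 + 3/8·1 + 1/8·1 = 1 ✓
b·c: 3/8·1/3 + 3/8·2/3 + 1/8·1 = 1/2 ✓
b·c²: 3/8·1/9 + 3/8·4/9 + 1/8·1 = 1/3 ✓
b·Ac: 3/8·1/3 + 1/8·1/3 = 1/6 ✓
b·c³: 3/8·1/27 + 3/8·8/27 + 1/8·1 = 1/4 ✓
b·(c∘Ac): 3/8·2/9 + 1/8·1/3 = 1/8 ✓
b·Ac²: 3/8·1/9 + 1/8·1/3 = 1/12 ✓
b·A²c: 1/8·1/3 = 1/24 ✓; 4 stages ⇒ order 4.

4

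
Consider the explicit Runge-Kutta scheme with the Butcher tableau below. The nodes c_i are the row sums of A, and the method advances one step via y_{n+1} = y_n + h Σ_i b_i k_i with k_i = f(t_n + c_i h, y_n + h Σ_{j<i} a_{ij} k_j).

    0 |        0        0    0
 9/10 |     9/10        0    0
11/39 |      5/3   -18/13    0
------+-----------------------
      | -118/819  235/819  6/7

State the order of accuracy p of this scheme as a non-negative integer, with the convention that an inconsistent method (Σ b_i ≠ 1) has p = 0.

b = (-118/819, 235/819, 6/7)
c = (0, 9/10, 11/39)
Ac = (0, 0, -81/65)
Σ b_i: (-118/819)·1 + 235/819·1 + 6/7·1 = 1 ✓
b·c: 235/819·9/10 + 6/7·11/39 = 1/2 ✓
b·c²: 235/819·81/100 + 6/7·121/1521 = 21337/70980 ≠ 1/3 ⇒ order 2.
b·Ac: 6/7·(-81/65) = -486/455 ≠ 1/6

2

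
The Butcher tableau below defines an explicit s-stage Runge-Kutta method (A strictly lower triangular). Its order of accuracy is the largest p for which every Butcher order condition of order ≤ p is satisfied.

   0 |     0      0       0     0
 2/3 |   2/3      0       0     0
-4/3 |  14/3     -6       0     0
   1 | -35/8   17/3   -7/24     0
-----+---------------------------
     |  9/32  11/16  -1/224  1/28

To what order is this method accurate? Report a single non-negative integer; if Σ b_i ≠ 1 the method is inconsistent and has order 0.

4

b = (9/32, 11/16, -1/224, 1/28)
c = (0, 2/3, -4/3, 1)
Ac = (0, 0, -4, 25/6)
Σ b_i: 9/32·1 + 11/16·1 + (-1/224)·1 + 1/28·1 = 1 ✓
b·c: 11/16·2/3 + (-1/224)·(-4/3) + 1/28·1 = 1/2 ✓
b·c²: 11/16·4/9 + (-1/224)·16/9 + 1/28·1 = 1/3 ✓
b·Ac: (-1/224)·(-4) + 1/28·25/6 = 1/6 ✓
b·c³: 11/16·8/27 + (-1/224)·(-64/27) + 1/28·1 = 1/4 ✓
b·(c∘Ac): (-1/224)·16/3 + 1/28·25/6 = 1/8 ✓
b·Ac²: (-1/224)·(-8/3) + 1/28·2 = 1/12 ✓
b·A²c: 1/28·7/6 = 1/24 ✓; 4 stages ⇒ order 4.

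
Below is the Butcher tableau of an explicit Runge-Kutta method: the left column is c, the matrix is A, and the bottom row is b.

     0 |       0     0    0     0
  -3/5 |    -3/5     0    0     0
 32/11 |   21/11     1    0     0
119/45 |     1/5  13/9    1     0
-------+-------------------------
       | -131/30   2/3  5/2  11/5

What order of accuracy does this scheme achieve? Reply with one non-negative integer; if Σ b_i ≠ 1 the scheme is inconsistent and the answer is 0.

1

b = (-131/30, 2/3, 5/2, 11/5)
c = (0, -3/5, 32/11, 119/45)
Ac = (0, 0, -3/5, 337/165)
Σ b_i: (-131/30)·1 + 2/3·1 + 5/2·1 + 11/5·1 = 1 ✓
b·c: 2/3·(-3/5) + 5/2·32/11 + 11/5·119/45 = 31409/2475 ≠ 1/2 ⇒ order 1.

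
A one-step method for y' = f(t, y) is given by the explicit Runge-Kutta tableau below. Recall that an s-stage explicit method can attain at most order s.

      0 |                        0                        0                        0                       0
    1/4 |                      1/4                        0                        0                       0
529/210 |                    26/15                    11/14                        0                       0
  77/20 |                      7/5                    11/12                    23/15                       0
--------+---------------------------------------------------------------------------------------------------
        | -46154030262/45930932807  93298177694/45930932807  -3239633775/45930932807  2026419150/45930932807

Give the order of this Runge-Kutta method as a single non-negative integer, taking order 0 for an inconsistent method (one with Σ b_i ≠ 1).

b = (-46154030262/45930932807, 93298177694/45930932807, -3239633775/45930932807, 2026419150/45930932807)
c = (0, 1/4, 529/210, 77/20)
Ac = (0, 0, 11/56, 103111/25200)
Σ b_i: (-46154030262/45930932807)·1 + 93298177694/45930932807·1 + (-3239633775/45930932807)·1 + 2026419150/45930932807·1 = 1 ✓
b·c: 93298177694/45930932807·1/4 + (-3239633775/45930932807)·529/210 + 2026419150/45930932807·77/20 = 1/2 ✓
b·c²: 93298177694/45930932807·1/16 + (-3239633775/45930932807)·279841/44100 + 2026419150/45930932807·5929/400 = 1/3 ✓
b·Ac: (-3239633775/45930932807)·11/56 + 2026419150/45930932807·103111/25200 = 1/6 ✓
b·c³: 93298177694/45930932807·1/64 + (-3239633775/45930932807)·148035889/9261000 + 2026419150/45930932807·456533/8000 = 329180333516107/231491901347280 ≠ 1/4 ⇒ order 3.
b·(c∘Ac): (-3239633775/45930932807)·5819/11760 + 2026419150/45930932807·1134221/72000 = 14553268285831/22046847747360 ≠ 1/8
b·Ac²: (-3239633775/45930932807)·11/224 + 2026419150/45930932807·103587863/10584000 = 49578245151481/115745950673640 ≠ 1/12
b·A²c: 2026419150/45930932807·253/840 = 2441352595/183723731228 ≠ 1/24

3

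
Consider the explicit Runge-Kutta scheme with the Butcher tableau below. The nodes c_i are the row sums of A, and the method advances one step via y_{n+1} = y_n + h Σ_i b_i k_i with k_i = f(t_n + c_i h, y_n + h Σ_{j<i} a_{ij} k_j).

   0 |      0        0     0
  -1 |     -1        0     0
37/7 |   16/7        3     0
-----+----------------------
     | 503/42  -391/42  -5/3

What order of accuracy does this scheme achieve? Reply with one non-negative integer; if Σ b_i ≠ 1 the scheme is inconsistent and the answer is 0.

2

b = (503/42, -391/42, -5/3)
c = (0, -1, 37/7)
Ac = (0, 0, -3)
Σ b_i: 503/42·1 + (-391/42)·1 + (-5/3)·1 = 1 ✓
b·c: (-391/42)·(-1) + (-5/3)·37/7 = 1/2 ✓
b·c²: (-391/42)·1 + (-5/3)·1369/49 = -16427/294 ≠ 1/3 ⇒ order 2.
b·Ac: (-5/3)·(-3) = 5 ≠ 1/6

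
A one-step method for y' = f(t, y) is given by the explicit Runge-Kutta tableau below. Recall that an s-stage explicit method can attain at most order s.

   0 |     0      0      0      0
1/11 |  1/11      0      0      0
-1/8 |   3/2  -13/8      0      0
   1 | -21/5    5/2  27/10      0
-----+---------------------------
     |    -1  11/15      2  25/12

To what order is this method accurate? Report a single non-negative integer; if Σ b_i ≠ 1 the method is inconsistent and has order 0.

0

b = (-1, 11/15, 2, 25/12)
c = (0, 1/11, -1/8, 1)
Ac = (0, 0, -13/88, -97/880)
Σ b_i: (-1)·1 + 11/15·1 + 2·1 + 25/12·1 = 229/60 ≠ 1 ⇒ order 0.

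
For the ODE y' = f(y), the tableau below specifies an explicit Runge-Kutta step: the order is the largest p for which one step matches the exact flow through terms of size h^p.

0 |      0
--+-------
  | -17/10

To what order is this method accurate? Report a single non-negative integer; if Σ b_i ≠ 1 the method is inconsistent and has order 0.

b = (-17/10)
c = (0)
Σ b_i: (-17/10)·1 = -17/10 ≠ 1 ⇒ order 0.

0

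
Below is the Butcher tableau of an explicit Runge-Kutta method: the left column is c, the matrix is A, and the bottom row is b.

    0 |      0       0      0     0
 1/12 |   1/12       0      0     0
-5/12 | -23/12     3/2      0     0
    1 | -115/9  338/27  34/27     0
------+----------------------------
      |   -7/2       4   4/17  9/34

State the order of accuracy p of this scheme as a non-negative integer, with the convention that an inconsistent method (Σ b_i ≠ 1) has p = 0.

b = (-7/2, 4, 4/17, 9/34)
c = (0, 1/12, -5/12, 1)
Ac = (0, 0, 1/8, 14/27)
Σ b_i: (-7/2)·1 + 4·1 + 4/17·1 + 9/34·1 = 1 ✓
b·c: 4·1/12 + 4/17·(-5/12) + 9/34·1 = 1/2 ✓
b·c²: 4·1/144 + 4/17·25/144 + 9/34·1 = 1/3 ✓
b·Ac: 4/17·1/8 + 9/34·14/27 = 1/6 ✓
b·c³: 4·1/1728 + 4/17·(-125/1728) + 9/34·1 = 1/4 ✓
b·(c∘Ac): 4/17·(-5/96) + 9/34·14/27 = 1/8 ✓
b·Ac²: 4/17·1/96 + 9/34·11/36 = 1/12 ✓
b·A²c: 9/34·17/108 = 1/24 ✓; 4 stages ⇒ order 4.

4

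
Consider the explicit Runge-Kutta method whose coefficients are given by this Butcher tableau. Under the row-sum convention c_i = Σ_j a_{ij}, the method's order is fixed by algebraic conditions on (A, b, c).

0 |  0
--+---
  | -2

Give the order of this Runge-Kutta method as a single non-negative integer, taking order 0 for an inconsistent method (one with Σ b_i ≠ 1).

b = (-2)
c = (0)
Σ b_i: (-2)·1 = -2 ≠ 1 ⇒ order 0.

0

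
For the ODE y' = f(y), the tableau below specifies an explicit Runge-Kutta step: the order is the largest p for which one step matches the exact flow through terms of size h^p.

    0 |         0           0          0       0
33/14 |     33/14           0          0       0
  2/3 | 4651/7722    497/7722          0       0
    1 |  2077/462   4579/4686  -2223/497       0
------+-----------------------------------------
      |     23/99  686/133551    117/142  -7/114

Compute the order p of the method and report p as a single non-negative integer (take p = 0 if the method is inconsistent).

b = (23/99, 686/133551, 117/142, -7/114)
c = (0, 33/14, 2/3, 1)
Ac = (0, 0, 71/468, -19/28)
Σ b_i: 23/99·1 + 686/133551·1 + 117/142·1 + (-7/114)·1 = 1 ✓
b·c: 686/133551·33/14 + 117/142·2/3 + (-7/114)·1 = 1/2 ✓
b·c²: 686/133551·1089/196 + 117/142·4/9 + (-7/114)·1 = 1/3 ✓
b·Ac: 117/142·71/468 + (-7/114)·(-19/28) = 1/6 ✓
b·c³: 686/133551·35937/2744 + 117/142·8/27 + (-7/114)·1 = 1/4 ✓
b·(c∘Ac): 117/142·71/702 + (-7/114)·(-19/28) = 1/8 ✓
b·Ac²: 117/142·781/2184 + (-7/114)·1349/392 = 1/12 ✓
b·A²c: (-7/114)·(-19/28) = 1/24 ✓; 4 stages ⇒ order 4.

4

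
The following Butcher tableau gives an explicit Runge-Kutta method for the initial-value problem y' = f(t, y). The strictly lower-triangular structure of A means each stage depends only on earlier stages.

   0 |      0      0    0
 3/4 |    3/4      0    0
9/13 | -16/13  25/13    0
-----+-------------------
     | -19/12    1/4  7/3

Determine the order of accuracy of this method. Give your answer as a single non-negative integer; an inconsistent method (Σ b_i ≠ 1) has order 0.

1

b = (-19/12, 1/4, 7/3)
c = (0, 3/4, 9/13)
Ac = (0, 0, 75/52)
Σ b_i: (-19/12)·1 + 1/4·1 + 7/3·1 = 1 ✓
b·c: 1/4·3/4 + 7/3·9/13 = 375/208 ≠ 1/2 ⇒ order 1.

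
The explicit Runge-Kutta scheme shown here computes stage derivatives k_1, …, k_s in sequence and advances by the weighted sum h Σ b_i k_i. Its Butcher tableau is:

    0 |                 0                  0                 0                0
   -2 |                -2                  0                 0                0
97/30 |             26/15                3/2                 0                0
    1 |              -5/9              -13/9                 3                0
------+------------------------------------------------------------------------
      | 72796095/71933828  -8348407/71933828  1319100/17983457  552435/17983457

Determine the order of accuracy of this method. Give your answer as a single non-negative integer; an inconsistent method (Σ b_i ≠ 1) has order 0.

3

b = (72796095/71933828, -8348407/71933828, 1319100/17983457, 552435/17983457)
c = (0, -2, 97/30, 1)
Ac = (0, 0, -3, 1133/90)
Σ b_i: 72796095/71933828·1 + (-8348407/71933828)·1 + 1319100/17983457·1 + 552435/17983457·1 = 1 ✓
b·c: (-8348407/71933828)·(-2) + 1319100/17983457·97/30 + 552435/17983457·1 = 1/2 ✓
b·c²: (-8348407/71933828)·4 + 1319100/17983457·9409/900 + 552435/17983457·1 = 1/3 ✓
b·Ac: 1319100/17983457·(-3) + 552435/17983457·1133/90 = 1/6 ✓
b·c³: (-8348407/71933828)·(-8) + 1319100/17983457·912673/27000 + 552435/17983457·1 = 5565455591/1618511130 ≠ 1/4 ⇒ order 3.
b·(c∘Ac): 1319100/17983457·(-97/10) + 552435/17983457·1133/90 = -35044363/107900742 ≠ 1/8
b·Ac²: 1319100/17983457·6 + 552435/17983457·23027/900 = 1322937383/1079007420 ≠ 1/12
b·A²c: 552435/17983457·(-9) = -4971915/17983457 ≠ 1/24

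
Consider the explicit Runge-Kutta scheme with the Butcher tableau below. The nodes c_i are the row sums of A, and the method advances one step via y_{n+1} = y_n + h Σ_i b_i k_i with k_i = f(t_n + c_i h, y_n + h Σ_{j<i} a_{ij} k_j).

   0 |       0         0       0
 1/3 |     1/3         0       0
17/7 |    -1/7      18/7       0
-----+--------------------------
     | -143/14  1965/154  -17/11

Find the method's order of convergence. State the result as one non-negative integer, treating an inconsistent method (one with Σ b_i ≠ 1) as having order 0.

2

b = (-143/14, 1965/154, -17/11)
c = (0, 1/3, 17/7)
Ac = (0, 0, 6/7)
Σ b_i: (-143/14)·1 + 1965/154·1 + (-17/11)·1 = 1 ✓
b·c: 1965/154·1/3 + (-17/11)·17/7 = 1/2 ✓
b·c²: 1965/154·1/9 + (-17/11)·289/49 = -2263/294 ≠ 1/3 ⇒ order 2.
b·Ac: (-17/11)·6/7 = -102/77 ≠ 1/6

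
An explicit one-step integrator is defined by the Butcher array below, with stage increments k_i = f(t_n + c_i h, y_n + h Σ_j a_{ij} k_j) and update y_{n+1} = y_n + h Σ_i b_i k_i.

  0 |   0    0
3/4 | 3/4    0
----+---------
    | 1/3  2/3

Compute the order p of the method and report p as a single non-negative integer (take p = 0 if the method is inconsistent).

b = (1/3, 2/3)
c = (0, 3/4)
Σ b_i: 1/3·1 + 2/3·1 = 1 ✓
b·c: 2/3·3/4 = 1/2 ✓; 2 stages ⇒ order 2.

2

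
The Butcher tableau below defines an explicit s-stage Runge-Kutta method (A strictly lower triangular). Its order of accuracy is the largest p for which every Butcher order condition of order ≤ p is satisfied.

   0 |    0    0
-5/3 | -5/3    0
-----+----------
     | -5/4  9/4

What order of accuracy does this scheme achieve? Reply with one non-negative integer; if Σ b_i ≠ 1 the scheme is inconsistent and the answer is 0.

1

b = (-5/4, 9/4)
c = (0, -5/3)
Σ b_i: (-5/4)·1 + 9/4·1 = 1 ✓
b·c: 9/4·(-5/3) = -15/4 ≠ 1/2 ⇒ order 1.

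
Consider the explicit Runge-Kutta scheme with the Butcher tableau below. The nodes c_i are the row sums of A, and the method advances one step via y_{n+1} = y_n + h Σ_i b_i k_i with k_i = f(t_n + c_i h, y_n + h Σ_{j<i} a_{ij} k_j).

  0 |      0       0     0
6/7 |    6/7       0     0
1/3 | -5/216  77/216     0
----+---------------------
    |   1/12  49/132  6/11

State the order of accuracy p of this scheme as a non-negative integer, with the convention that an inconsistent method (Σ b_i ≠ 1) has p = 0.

b = (1/12, 49/132, 6/11)
c = (0, 6/7, 1/3)
Ac = (0, 0, 11/36)
Σ b_i: 1/12·1 + 49/132·1 + 6/11·1 = 1 ✓
b·c: 49/132·6/7 + 6/11·1/3 = 1/2 ✓
b·c²: 49/132·36/49 + 6/11·1/9 = 1/3 ✓
b·Ac: 6/11·11/36 = 1/6 ✓; 3 stages ⇒ order 3.

3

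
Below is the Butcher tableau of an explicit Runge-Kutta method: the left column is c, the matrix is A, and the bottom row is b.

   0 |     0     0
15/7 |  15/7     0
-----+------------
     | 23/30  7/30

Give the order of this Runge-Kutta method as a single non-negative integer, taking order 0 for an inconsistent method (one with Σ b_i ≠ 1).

b = (23/30, 7/30)
c = (0, 15/7)
Σ b_i: 23/30·1 + 7/30·1 = 1 ✓
b·c: 7/30·15/7 = 1/2 ✓; 2 stages ⇒ order 2.

2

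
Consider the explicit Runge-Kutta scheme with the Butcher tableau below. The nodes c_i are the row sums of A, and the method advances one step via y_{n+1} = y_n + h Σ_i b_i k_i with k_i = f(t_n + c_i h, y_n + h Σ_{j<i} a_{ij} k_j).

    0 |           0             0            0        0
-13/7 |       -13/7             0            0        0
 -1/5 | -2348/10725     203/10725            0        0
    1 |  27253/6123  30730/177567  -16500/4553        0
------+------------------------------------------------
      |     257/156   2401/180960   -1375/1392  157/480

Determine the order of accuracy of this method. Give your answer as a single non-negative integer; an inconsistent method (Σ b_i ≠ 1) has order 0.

4

b = (257/156, 2401/180960, -1375/1392, 157/480)
c = (0, -13/7, -1/5, 1)
Ac = (0, 0, -29/825, 190/471)
Σ b_i: 257/156·1 + 2401/180960·1 + (-1375/1392)·1 + 157/480·1 = 1 ✓
b·c: 2401/180960·(-13/7) + (-1375/1392)·(-1/5) + 157/480·1 = 1/2 ✓
b·c²: 2401/180960·169/49 + (-1375/1392)·1/25 + 157/480·1 = 1/3 ✓
b·Ac: (-1375/1392)·(-29/825) + 157/480·190/471 = 1/6 ✓
b·c³: 2401/180960·(-2197/343) + (-1375/1392)·(-1/125) + 157/480·1 = 1/4 ✓
b·(c∘Ac): (-1375/1392)·29/4125 + 157/480·190/471 = 1/8 ✓
b·Ac²: (-1375/1392)·377/5775 + 157/480·1490/3297 = 1/12 ✓
b·A²c: 157/480·20/157 = 1/24 ✓; 4 stages ⇒ order 4.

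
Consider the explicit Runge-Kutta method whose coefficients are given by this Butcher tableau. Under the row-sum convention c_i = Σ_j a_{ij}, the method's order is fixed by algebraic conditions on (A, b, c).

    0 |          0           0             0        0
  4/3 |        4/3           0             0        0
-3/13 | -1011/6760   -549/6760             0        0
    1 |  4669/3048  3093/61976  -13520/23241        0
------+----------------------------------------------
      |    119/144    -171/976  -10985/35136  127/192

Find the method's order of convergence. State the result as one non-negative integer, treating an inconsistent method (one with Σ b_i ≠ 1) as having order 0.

4

b = (119/144, -171/976, -10985/35136, 127/192)
c = (0, 4/3, -3/13, 1)
Ac = (0, 0, -183/1690, 51/254)
Σ b_i: 119/144·1 + (-171/976)·1 + (-10985/35136)·1 + 127/192·1 = 1 ✓
b·c: (-171/976)·4/3 + (-10985/35136)·(-3/13) + 127/192·1 = 1/2 ✓
b·c²: (-171/976)·16/9 + (-10985/35136)·9/169 + 127/192·1 = 1/3 ✓
b·Ac: (-10985/35136)·(-183/1690) + 127/192·51/254 = 1/6 ✓
b·c³: (-171/976)·64/27 + (-10985/35136)·(-27/2197) + 127/192·1 = 1/4 ✓
b·(c∘Ac): (-10985/35136)·549/21970 + 127/192·51/254 = 1/8 ✓
b·Ac²: (-10985/35136)·(-122/845) + 127/192·22/381 = 1/12 ✓
b·A²c: 127/192·8/127 = 1/24 ✓; 4 stages ⇒ order 4.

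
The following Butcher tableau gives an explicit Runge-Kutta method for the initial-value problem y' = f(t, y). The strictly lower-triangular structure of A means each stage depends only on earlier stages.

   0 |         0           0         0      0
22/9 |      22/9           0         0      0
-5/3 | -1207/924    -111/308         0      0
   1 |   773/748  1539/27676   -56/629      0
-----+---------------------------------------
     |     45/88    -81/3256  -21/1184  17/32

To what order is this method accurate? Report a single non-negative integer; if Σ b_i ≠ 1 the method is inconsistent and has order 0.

4

b = (45/88, -81/3256, -21/1184, 17/32)
c = (0, 22/9, -5/3, 1)
Ac = (0, 0, -37/42, 29/102)
Σ b_i: 45/88·1 + (-81/3256)·1 + (-21/1184)·1 + 17/32·1 = 1 ✓
b·c: (-81/3256)·22/9 + (-21/1184)·(-5/3) + 17/32·1 = 1/2 ✓
b·c²: (-81/3256)·484/81 + (-21/1184)·25/9 + 17/32·1 = 1/3 ✓
b·Ac: (-21/1184)·(-37/42) + 17/32·29/102 = 1/6 ✓
b·c³: (-81/3256)·10648/729 + (-21/1184)·(-125/27) + 17/32·1 = 1/4 ✓
b·(c∘Ac): (-21/1184)·185/126 + 17/32·29/102 = 1/8 ✓
b·Ac²: (-21/1184)·(-407/189) + 17/32·13/153 = 1/12 ✓
b·A²c: 17/32·4/51 = 1/24 ✓; 4 stages ⇒ order 4.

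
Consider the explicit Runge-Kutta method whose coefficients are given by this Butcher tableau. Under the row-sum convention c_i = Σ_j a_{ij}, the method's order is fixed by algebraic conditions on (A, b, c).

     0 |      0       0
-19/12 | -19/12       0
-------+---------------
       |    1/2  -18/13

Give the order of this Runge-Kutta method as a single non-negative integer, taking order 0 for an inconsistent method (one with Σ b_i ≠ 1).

b = (1/2, -18/13)
c = (0, -19/12)
Σ b_i: 1/2·1 + (-18/13)·1 = -23/26 ≠ 1 ⇒ order 0.

0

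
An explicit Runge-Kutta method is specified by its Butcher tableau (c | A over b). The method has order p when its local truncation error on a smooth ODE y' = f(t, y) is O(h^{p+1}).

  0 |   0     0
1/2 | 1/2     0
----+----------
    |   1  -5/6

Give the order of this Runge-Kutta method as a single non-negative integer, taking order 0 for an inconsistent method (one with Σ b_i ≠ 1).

b = (1, -5/6)
c = (0, 1/2)
Σ b_i: 1·1 + (-5/6)·1 = 1/6 ≠ 1 ⇒ order 0.

0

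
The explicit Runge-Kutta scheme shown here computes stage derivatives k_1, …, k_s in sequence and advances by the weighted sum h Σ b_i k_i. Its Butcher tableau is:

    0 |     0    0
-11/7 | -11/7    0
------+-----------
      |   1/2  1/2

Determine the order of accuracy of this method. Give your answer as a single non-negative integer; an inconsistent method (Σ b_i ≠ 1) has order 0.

b = (1/2, 1/2)
c = (0, -11/7)
Σ b_i: 1/2·1 + 1/2·1 = 1 ✓
b·c: 1/2·(-11/7) = -11/14 ≠ 1/2 ⇒ order 1.

1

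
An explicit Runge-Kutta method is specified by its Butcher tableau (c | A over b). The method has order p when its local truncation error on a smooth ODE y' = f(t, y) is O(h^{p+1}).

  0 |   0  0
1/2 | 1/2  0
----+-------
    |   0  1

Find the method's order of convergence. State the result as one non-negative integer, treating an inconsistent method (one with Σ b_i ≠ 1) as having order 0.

b = (0, 1)
c = (0, 1/2)
Σ b_i: 1·1 = 1 ✓
b·c: 1·1/2 = 1/2 ✓; 2 stages ⇒ order 2.

2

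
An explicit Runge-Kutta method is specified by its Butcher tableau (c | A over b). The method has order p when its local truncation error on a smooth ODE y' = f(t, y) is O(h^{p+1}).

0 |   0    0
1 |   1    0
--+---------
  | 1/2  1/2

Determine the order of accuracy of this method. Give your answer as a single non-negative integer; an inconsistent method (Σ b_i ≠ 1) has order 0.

2

b = (1/2, 1/2)
c = (0, 1)
Σ b_i: 1/2·1 + 1/2·1 = 1 ✓
b·c: 1/2·1 = 1/2 ✓; 2 stages ⇒ order 2.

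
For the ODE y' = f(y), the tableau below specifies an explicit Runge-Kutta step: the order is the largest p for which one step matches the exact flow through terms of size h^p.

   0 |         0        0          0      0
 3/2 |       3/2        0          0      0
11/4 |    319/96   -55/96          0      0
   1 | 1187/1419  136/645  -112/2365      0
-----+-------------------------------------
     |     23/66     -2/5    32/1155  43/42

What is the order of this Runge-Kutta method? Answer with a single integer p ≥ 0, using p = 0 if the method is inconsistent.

b = (23/66, -2/5, 32/1155, 43/42)
c = (0, 3/2, 11/4, 1)
Ac = (0, 0, -55/64, 8/43)
Σ b_i: 23/66·1 + (-2/5)·1 + 32/1155·1 + 43/42·1 = 1 ✓
b·c: (-2/5)·3/2 + 32/1155·11/4 + 43/42·1 = 1/2 ✓
b·c²: (-2/5)·9/4 + 32/1155·121/16 + 43/42·1 = 1/3 ✓
b·Ac: 32/1155·(-55/64) + 43/42·8/43 = 1/6 ✓
b·c³: (-2/5)·27/8 + 32/1155·1331/64 + 43/42·1 = 1/4 ✓
b·(c∘Ac): 32/1155·(-605/256) + 43/42·8/43 = 1/8 ✓
b·Ac²: 32/1155·(-165/128) + 43/42·5/43 = 1/12 ✓
b·A²c: 43/42·7/172 = 1/24 ✓; 4 stages ⇒ order 4.

4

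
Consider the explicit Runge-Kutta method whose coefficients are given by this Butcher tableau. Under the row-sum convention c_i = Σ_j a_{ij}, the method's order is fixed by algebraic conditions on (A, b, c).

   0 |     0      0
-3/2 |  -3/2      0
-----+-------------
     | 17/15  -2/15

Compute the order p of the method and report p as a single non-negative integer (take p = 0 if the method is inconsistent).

1

b = (17/15, -2/15)
c = (0, -3/2)
Σ b_i: 17/15·1 + (-2/15)·1 = 1 ✓
b·c: (-2/15)·(-3/2) = 1/5 ≠ 1/2 ⇒ order 1.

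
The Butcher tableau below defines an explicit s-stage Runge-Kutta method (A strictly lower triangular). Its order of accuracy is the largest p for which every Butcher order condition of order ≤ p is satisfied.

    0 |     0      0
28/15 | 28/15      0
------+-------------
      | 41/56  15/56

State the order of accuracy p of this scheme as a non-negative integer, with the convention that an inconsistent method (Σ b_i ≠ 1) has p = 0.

b = (41/56, 15/56)
c = (0, 28/15)
Σ b_i: 41/56·1 + 15/56·1 = 1 ✓
b·c: 15/56·28/15 = 1/2 ✓; 2 stages ⇒ order 2.

2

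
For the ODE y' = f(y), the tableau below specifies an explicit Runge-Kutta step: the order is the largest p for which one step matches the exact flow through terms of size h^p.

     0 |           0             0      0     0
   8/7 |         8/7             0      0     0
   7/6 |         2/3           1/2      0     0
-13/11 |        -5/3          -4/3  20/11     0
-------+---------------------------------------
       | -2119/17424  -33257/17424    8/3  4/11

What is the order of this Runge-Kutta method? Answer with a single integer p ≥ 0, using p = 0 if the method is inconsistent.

b = (-2119/17424, -33257/17424, 8/3, 4/11)
c = (0, 8/7, 7/6, -13/11)
Ac = (0, 0, 4/7, 46/77)
Σ b_i: (-2119/17424)·1 + (-33257/17424)·1 + 8/3·1 + 4/11·1 = 1 ✓
b·c: (-33257/17424)·8/7 + 8/3·7/6 + 4/11·(-13/11) = 1/2 ✓
b·c²: (-33257/17424)·64/49 + 8/3·49/36 + 4/11·169/121 = 413698/251559 ≠ 1/3 ⇒ order 2.
b·Ac: 8/3·4/7 + 4/11·46/77 = 632/363 ≠ 1/6

2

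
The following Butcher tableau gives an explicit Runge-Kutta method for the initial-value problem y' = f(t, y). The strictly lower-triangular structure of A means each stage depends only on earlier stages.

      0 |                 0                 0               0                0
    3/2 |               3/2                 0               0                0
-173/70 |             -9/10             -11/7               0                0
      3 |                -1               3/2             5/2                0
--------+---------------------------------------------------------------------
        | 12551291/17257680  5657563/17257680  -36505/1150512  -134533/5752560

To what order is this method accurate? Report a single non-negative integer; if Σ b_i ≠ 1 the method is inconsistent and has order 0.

3

b = (12551291/17257680, 5657563/17257680, -36505/1150512, -134533/5752560)
c = (0, 3/2, -173/70, 3)
Ac = (0, 0, -33/14, -55/14)
Σ b_i: 12551291/17257680·1 + 5657563/17257680·1 + (-36505/1150512)·1 + (-134533/5752560)·1 = 1 ✓
b·c: 5657563/17257680·3/2 + (-36505/1150512)·(-173/70) + (-134533/5752560)·3 = 1/2 ✓
b·c²: 5657563/17257680·9/4 + (-36505/1150512)·29929/4900 + (-134533/5752560)·9 = 1/3 ✓
b·Ac: (-36505/1150512)·(-33/14) + (-134533/5752560)·(-55/14) = 1/6 ✓
b·c³: 5657563/17257680·27/8 + (-36505/1150512)·(-5177717/343000) + (-134533/5752560)·27 = 768271349/805358400 ≠ 1/4 ⇒ order 3.
b·(c∘Ac): (-36505/1150512)·5709/980 + (-134533/5752560)·(-165/14) = 12661/139456 ≠ 1/8
b·Ac²: (-36505/1150512)·(-99/28) + (-134533/5752560)·4568/245 = -260819693/805358400 ≠ 1/12
b·A²c: (-134533/5752560)·(-165/28) = 19219/139456 ≠ 1/24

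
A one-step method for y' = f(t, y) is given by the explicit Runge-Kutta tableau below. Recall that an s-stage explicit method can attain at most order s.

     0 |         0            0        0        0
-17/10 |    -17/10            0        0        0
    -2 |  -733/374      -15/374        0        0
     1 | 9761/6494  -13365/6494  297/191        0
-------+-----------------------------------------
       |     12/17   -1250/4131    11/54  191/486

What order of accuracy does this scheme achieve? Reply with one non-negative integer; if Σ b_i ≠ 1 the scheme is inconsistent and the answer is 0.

4

b = (12/17, -1250/4131, 11/54, 191/486)
c = (0, -17/10, -2, 1)
Ac = (0, 0, 3/44, 297/764)
Σ b_i: 12/17·1 + (-1250/4131)·1 + 11/54·1 + 191/486·1 = 1 ✓
b·c: (-1250/4131)·(-17/10) + 11/54·(-2) + 191/486·1 = 1/2 ✓
b·c²: (-1250/4131)·289/100 + 11/54·4 + 191/486·1 = 1/3 ✓
b·Ac: 11/54·3/44 + 191/486·297/764 = 1/6 ✓
b·c³: (-1250/4131)·(-4913/1000) + 11/54·(-8) + 191/486·1 = 1/4 ✓
b·(c∘Ac): 11/54·(-3/22) + 191/486·297/764 = 1/8 ✓
b·Ac²: 11/54·(-51/440) + 191/486·2079/7640 = 1/12 ✓
b·A²c: 191/486·81/764 = 1/24 ✓; 4 stages ⇒ order 4.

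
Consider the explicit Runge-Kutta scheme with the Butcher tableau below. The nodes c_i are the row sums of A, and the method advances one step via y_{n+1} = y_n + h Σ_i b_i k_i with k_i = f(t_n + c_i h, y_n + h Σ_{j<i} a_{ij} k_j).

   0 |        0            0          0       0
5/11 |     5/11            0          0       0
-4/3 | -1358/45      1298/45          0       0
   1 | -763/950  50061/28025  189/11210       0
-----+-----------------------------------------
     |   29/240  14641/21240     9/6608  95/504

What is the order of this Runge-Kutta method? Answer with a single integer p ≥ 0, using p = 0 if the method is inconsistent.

b = (29/240, 14641/21240, 9/6608, 95/504)
c = (0, 5/11, -4/3, 1)
Ac = (0, 0, 118/9, 15/19)
Σ b_i: 29/240·1 + 14641/21240·1 + 9/6608·1 + 95/504·1 = 1 ✓
b·c: 14641/21240·5/11 + 9/6608·(-4/3) + 95/504·1 = 1/2 ✓
b·c²: 14641/21240·25/121 + 9/6608·16/9 + 95/504·1 = 1/3 ✓
b·Ac: 9/6608·118/9 + 95/504·15/19 = 1/6 ✓
b·c³: 14641/21240·125/1331 + 9/6608·(-64/27) + 95/504·1 = 1/4 ✓
b·(c∘Ac): 9/6608·(-472/27) + 95/504·15/19 = 1/8 ✓
b·Ac²: 9/6608·590/99 + 95/504·417/1045 = 1/12 ✓
b·A²c: 95/504·21/95 = 1/24 ✓; 4 stages ⇒ order 4.

4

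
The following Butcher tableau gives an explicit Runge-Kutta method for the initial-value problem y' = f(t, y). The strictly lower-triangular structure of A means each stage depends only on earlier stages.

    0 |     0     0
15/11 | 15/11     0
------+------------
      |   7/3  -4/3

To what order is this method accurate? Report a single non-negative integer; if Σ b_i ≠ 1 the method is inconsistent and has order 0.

1

b = (7/3, -4/3)
c = (0, 15/11)
Σ b_i: 7/3·1 + (-4/3)·1 = 1 ✓
b·c: (-4/3)·15/11 = -20/11 ≠ 1/2 ⇒ order 1.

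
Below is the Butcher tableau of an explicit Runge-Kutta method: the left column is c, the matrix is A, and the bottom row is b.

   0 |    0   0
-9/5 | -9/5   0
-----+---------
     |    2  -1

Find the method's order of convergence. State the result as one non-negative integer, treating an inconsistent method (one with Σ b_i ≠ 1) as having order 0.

1

b = (2, -1)
c = (0, -9/5)
Σ b_i: 2·1 + (-1)·1 = 1 ✓
b·c: (-1)·(-9/5) = 9/5 ≠ 1/2 ⇒ order 1.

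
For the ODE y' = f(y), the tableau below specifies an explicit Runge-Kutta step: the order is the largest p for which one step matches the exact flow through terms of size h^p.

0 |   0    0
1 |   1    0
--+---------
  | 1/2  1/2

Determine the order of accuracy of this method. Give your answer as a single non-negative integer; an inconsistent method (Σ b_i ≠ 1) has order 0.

2

b = (1/2, 1/2)
c = (0, 1)
Σ b_i: 1/2·1 + 1/2·1 = 1 ✓
b·c: 1/2·1 = 1/2 ✓; 2 stages ⇒ order 2.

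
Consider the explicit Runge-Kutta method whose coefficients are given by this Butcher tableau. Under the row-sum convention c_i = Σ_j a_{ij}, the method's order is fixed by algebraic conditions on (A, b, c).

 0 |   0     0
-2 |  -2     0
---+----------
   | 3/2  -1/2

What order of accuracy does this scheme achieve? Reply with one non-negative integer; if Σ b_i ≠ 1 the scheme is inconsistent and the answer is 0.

b = (3/2, -1/2)
c = (0, -2)
Σ b_i: 3/2·1 + (-1/2)·1 = 1 ✓
b·c: (-1/2)·(-2) = 1 ≠ 1/2 ⇒ order 1.

1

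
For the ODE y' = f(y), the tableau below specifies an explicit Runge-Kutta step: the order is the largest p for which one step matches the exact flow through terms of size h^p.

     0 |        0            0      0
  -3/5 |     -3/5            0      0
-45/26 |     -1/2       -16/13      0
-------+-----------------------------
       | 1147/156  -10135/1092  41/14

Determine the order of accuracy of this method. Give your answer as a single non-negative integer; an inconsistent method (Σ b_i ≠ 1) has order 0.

2

b = (1147/156, -10135/1092, 41/14)
c = (0, -3/5, -45/26)
Ac = (0, 0, 48/65)
Σ b_i: 1147/156·1 + (-10135/1092)·1 + 41/14·1 = 1 ✓
b·c: (-10135/1092)·(-3/5) + 41/14·(-45/26) = 1/2 ✓
b·c²: (-10135/1092)·9/25 + 41/14·2025/676 = 36717/6760 ≠ 1/3 ⇒ order 2.
b·Ac: 41/14·48/65 = 984/455 ≠ 1/6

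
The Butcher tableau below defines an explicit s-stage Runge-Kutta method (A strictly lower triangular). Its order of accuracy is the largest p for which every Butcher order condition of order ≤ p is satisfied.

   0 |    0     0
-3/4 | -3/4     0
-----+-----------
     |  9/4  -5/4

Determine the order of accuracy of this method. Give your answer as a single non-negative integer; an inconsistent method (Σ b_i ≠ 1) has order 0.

1

b = (9/4, -5/4)
c = (0, -3/4)
Σ b_i: 9/4·1 + (-5/4)·1 = 1 ✓
b·c: (-5/4)·(-3/4) = 15/16 ≠ 1/2 ⇒ order 1.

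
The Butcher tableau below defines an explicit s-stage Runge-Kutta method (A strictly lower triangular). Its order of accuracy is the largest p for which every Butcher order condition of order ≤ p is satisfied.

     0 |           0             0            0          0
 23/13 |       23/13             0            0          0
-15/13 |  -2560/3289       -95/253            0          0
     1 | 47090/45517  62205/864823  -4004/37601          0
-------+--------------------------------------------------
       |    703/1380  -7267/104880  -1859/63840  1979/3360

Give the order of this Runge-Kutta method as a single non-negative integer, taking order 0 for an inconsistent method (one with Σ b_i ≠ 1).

4

b = (703/1380, -7267/104880, -1859/63840, 1979/3360)
c = (0, 23/13, -15/13, 1)
Ac = (0, 0, -95/143, 495/1979)
Σ b_i: 703/1380·1 + (-7267/104880)·1 + (-1859/63840)·1 + 1979/3360·1 = 1 ✓
b·c: (-7267/104880)·23/13 + (-1859/63840)·(-15/13) + 1979/3360·1 = 1/2 ✓
b·c²: (-7267/104880)·529/169 + (-1859/63840)·225/169 + 1979/3360·1 = 1/3 ✓
b·Ac: (-1859/63840)·(-95/143) + 1979/3360·495/1979 = 1/6 ✓
b·c³: (-7267/104880)·12167/2197 + (-1859/63840)·(-3375/2197) + 1979/3360·1 = 1/4 ✓
b·(c∘Ac): (-1859/63840)·1425/1859 + 1979/3360·495/1979 = 1/8 ✓
b·Ac²: (-1859/63840)·(-2185/1859) + 1979/3360·165/1979 = 1/12 ✓
b·A²c: 1979/3360·140/1979 = 1/24 ✓; 4 stages ⇒ order 4.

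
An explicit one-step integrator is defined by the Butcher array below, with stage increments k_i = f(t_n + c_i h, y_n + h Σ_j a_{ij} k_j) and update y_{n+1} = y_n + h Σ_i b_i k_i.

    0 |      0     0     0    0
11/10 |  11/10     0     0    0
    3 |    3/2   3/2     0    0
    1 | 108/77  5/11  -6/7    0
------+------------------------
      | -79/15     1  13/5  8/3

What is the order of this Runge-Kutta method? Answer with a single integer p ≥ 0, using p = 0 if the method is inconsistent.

1

b = (-79/15, 1, 13/5, 8/3)
c = (0, 11/10, 3, 1)
Ac = (0, 0, 33/20, -29/14)
Σ b_i: (-79/15)·1 + 1·1 + 13/5·1 + 8/3·1 = 1 ✓
b·c: 1·11/10 + 13/5·3 + 8/3·1 = 347/30 ≠ 1/2 ⇒ order 1.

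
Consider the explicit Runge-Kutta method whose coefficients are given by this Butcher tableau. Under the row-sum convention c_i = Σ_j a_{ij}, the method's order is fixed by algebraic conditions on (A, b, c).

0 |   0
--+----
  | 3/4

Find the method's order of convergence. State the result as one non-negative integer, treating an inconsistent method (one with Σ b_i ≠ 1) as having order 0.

0

b = (3/4)
c = (0)
Σ b_i: 3/4·1 = 3/4 ≠ 1 ⇒ order 0.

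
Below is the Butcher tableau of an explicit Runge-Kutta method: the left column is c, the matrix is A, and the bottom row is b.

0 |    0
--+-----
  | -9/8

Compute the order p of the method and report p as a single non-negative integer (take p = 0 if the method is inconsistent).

b = (-9/8)
c = (0)
Σ b_i: (-9/8)·1 = -9/8 ≠ 1 ⇒ order 0.

0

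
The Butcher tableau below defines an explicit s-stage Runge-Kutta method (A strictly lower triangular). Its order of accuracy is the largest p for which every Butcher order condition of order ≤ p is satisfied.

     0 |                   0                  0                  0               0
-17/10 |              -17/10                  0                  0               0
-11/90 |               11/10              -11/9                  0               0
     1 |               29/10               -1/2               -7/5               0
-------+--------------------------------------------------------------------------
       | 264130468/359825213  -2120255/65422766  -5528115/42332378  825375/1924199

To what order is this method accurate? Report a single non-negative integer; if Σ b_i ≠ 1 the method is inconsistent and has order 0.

3

b = (264130468/359825213, -2120255/65422766, -5528115/42332378, 825375/1924199)
c = (0, -17/10, -11/90, 1)
Ac = (0, 0, 187/90, 919/900)
Σ b_i: 264130468/359825213·1 + (-2120255/65422766)·1 + (-5528115/42332378)·1 + 825375/1924199·1 = 1 ✓
b·c: (-2120255/65422766)·(-17/10) + (-5528115/42332378)·(-11/90) + 825375/1924199·1 = 1/2 ✓
b·c²: (-2120255/65422766)·289/100 + (-5528115/42332378)·121/8100 + 825375/1924199·1 = 1/3 ✓
b·Ac: (-5528115/42332378)·187/90 + 825375/1924199·919/900 = 1/6 ✓
b·c³: (-2120255/65422766)·(-4913/1000) + (-5528115/42332378)·(-1331/729000) + 825375/1924199·1 = 6113937391/10390674600 ≠ 1/4 ⇒ order 3.
b·(c∘Ac): (-5528115/42332378)·(-2057/8100) + 825375/1924199·919/900 = 36264471/76967960 ≠ 1/8
b·Ac²: (-5528115/42332378)·(-3179/900) + 825375/1924199·(-118739/81000) = -174073777/1039067460 ≠ 1/12
b·A²c: 825375/1924199·(-1309/450) = -14405545/11545194 ≠ 1/24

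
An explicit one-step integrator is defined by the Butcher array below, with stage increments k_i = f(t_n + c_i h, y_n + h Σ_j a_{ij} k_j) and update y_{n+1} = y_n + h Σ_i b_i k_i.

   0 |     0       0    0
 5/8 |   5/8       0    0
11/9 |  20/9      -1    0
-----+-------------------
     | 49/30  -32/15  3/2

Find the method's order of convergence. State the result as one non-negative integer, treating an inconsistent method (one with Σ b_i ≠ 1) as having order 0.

2

b = (49/30, -32/15, 3/2)
c = (0, 5/8, 11/9)
Ac = (0, 0, -5/8)
Σ b_i: 49/30·1 + (-32/15)·1 + 3/2·1 = 1 ✓
b·c: (-32/15)·5/8 + 3/2·11/9 = 1/2 ✓
b·c²: (-32/15)·25/64 + 3/2·121/81 = 38/27 ≠ 1/3 ⇒ order 2.
b·Ac: 3/2·(-5/8) = -15/16 ≠ 1/6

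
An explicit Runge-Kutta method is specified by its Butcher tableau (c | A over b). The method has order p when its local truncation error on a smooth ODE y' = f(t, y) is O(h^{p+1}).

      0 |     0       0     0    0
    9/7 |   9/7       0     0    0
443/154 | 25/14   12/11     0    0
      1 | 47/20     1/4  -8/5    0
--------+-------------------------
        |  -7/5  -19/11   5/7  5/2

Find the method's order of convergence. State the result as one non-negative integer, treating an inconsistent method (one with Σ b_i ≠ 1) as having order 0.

b = (-7/5, -19/11, 5/7, 5/2)
c = (0, 9/7, 443/154, 1)
Ac = (0, 0, 108/77, -6593/1540)
Σ b_i: (-7/5)·1 + (-19/11)·1 + 5/7·1 + 5/2·1 = 67/770 ≠ 1 ⇒ order 0.

0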